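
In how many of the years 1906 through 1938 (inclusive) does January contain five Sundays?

January has 31 days; it has five Sundays when Sunday falls among the first (month-length − 28) days — i.e. when January 1 is one of Sunday/Saturday/Friday.
January 1 by year: 1906:Mon 1907:Tue 1908:Wed 1909:Fri✓ 1910:Sat✓ 1911:Sun✓ 1912:Mon 1913:Wed 1914:Thu 1915:Fri✓ 1916:Sat✓ 1917:Mon 1918:Tue 1919:Wed 1920:Thu …(3 more)… 1924:Tue 1925:Thu 1926:Fri✓ 1927:Sat✓ 1928:Sun✓ 1929:Tue 1930:Wed 1931:Thu 1932:Fri✓ 1933:Sun✓ 1934:Mon 1935:Tue 1936:Wed 1937:Fri✓ 1938:Sat✓
Years with five Sundays: 1909, 1910, 1911, 1915, 1916, 1921, 1922, 1926, 1927, 1928, 1932, 1933, 1937, 1938 → 14.

14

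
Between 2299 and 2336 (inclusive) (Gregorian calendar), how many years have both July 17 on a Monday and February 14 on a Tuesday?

5

Check each year's weekday for July 17 and February 14:
  2299: Mon/Tue ✓  2300: Tue/Wed  2301: Wed/Thu  2302: Thu/Fri  2303: Fri/Sat  2304: Sun/Sun  2305: Mon/Tue ✓  2306: Tue/Wed  2307: Wed/Thu  2308: Fri/Fri  2309: Sat/Sun  2310: Sun/Mon  2311: Mon/Tue ✓  2312: Wed/Wed  …(10 more)…  2323: Tue/Wed  2324: Thu/Thu  2325: Fri/Sat  2326: Sat/Sun  2327: Sun/Mon  2328: Tue/Tue  2329: Wed/Thu  2330: Thu/Fri  2331: Fri/Sat  2332: Sun/Sun  2333: Mon/Tue ✓  2334: Tue/Wed  2335: Wed/Thu  2336: Fri/Fri
Both conditions hold in: 2299, 2305, 2311, 2322, 2333 — 5.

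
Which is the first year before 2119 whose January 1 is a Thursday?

2111

Jan 1 advances by 2 weekdays after a leap year and by 1 after a common year.
2119: Jan 1 is Sunday.
2118: Saturday
2117: Friday
2116: Wednesday (leap)
2115: Tuesday
2114: Monday
2113: Sunday
2112: Friday (leap)
2111: Thursday
2111 begins on a Thursday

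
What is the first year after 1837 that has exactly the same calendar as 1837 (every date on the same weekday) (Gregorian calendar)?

Two years share a calendar iff Jan 1 falls on the same weekday and both are leap or both are common. 1837: Jan 1 is Sunday, common year.
1838: Jan 1 Monday, common
1839: Jan 1 Tuesday, common
1840: Jan 1 Wednesday, leap
1841: Jan 1 Friday, common
1842: Jan 1 Saturday, common
1843: Jan 1 Sunday, common
1843 matches on both conditions.

1843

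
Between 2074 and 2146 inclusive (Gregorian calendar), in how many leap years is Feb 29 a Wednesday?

Leap years in 2074–2146: 17 of them.
Feb 29 weekday advances by 5 (mod 7) from one leap year to the next four years later (or differs when a century non-leap intervenes).
Leap-day weekdays: 2076:Sat 2080:Thu 2084:Tue 2088:Sun 2092:Fri 2096:Wed✓ 2104:Fri 2108:Wed✓ 2112:Mon 2116:Sat 2120:Thu 2124:Tue 2128:Sun 2132:Fri 2136:Wed✓ 2140:Mon 2144:Sat
Wednesday: 2096, 2108, 2136 → 3.

3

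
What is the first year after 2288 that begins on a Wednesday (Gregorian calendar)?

Jan 1 advances by 2 weekdays after a leap year and by 1 after a common year.
2288: Jan 1 is Sunday (leap).
2289: Tuesday
2290: Wednesday
2290 begins on a Wednesday

2290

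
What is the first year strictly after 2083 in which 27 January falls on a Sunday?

From one year to the next, a fixed date's weekday advances by 1, or by 2 when a Feb 29 lies between the two dates.
2083: January 27 is Wednesday.
2084: Thursday (+1)
2085: Saturday (+2)
2086: Sunday (+1)
27 January falls on a Sunday in 2086.

2086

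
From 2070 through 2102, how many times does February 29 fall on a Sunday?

Leap years in 2070–2102: 7 of them.
Feb 29 weekday advances by 5 (mod 7) from one leap year to the next four years later (or differs when a century non-leap intervenes).
Leap-day weekdays: 2072:Mon 2076:Sat 2080:Thu 2084:Tue 2088:Sun✓ 2092:Fri 2096:Wed
Sunday: 2088 → 1.

1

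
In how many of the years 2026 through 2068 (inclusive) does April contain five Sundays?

13

April has 30 days; it has five Sundays when Sunday falls among the first (month-length − 28) days — i.e. when April 1 is one of Sunday/Saturday.
April 1 by year: 2026:Wed 2027:Thu 2028:Sat✓ 2029:Sun✓ 2030:Mon 2031:Tue 2032:Thu 2033:Fri 2034:Sat✓ 2035:Sun✓ 2036:Tue 2037:Wed 2038:Thu 2039:Fri 2040:Sun✓ …(13 more)… 2054:Wed 2055:Thu 2056:Sat✓ 2057:Sun✓ 2058:Mon 2059:Tue 2060:Thu 2061:Fri 2062:Sat✓ 2063:Sun✓ 2064:Tue 2065:Wed 2066:Thu 2067:Fri 2068:Sun✓
Years with five Sundays: 2028, 2029, 2034, 2035, 2040, 2045, 2046, 2051, 2056, 2057, 2062, 2063, 2068 → 13.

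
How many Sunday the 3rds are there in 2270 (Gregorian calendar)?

2

Check the 3rd of each month of 2270: Jan 3: Mon, Feb 3: Thu, Mar 3: Thu, Apr 3: Sun, May 3: Tue, Jun 3: Fri, Jul 3: Sun, Aug 3: Wed, Sep 3: Sat, Oct 3: Mon, Nov 3: Thu, Dec 3: Sat.
Sunday occurs in April, July — 2 months.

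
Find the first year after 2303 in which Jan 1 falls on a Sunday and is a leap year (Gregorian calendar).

2328

Jan 1 advances by 2 weekdays after a leap year and by 1 after a common year.
2303: Jan 1 is Thursday.
2304: Friday (leap)
2305: Sunday
2306: Monday
2307: Tuesday
2308: Wednesday (leap)
2309: Friday
2310: Saturday
2311: Sunday
2312: Monday (leap)
2313: Wednesday
2314: Thursday
2315: Friday
2316: Saturday (leap)
2317: Monday
2318: Tuesday
2319: Wednesday
2320: Thursday (leap)
2321: Saturday
2322: Sunday
2323: Monday
2324: Tuesday (leap)
2325: Thursday
2326: Friday
2327: Saturday
2328: Sunday (leap)
2328 begins on a Sunday and is a leap year.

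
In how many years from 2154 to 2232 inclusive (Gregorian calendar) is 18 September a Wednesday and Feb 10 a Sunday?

Check each year's weekday for 18 September and Feb 10:
  2154: Wed/Sun ✓  2155: Thu/Mon  2156: Sat/Tue  2157: Sun/Thu  2158: Mon/Fri  2159: Tue/Sat  2160: Thu/Sun  2161: Fri/Tue  2162: Sat/Wed  2163: Sun/Thu  2164: Tue/Fri  2165: Wed/Sun ✓  2166: Thu/Mon  2167: Fri/Tue  …(51 more)…  2219: Sat/Wed  2220: Mon/Thu  2221: Tue/Sat  2222: Wed/Sun ✓  2223: Thu/Mon  2224: Sat/Tue  2225: Sun/Thu  2226: Mon/Fri  2227: Tue/Sat  2228: Thu/Sun  2229: Fri/Tue  2230: Sat/Wed  2231: Sun/Thu  2232: Tue/Fri
Both conditions hold in: 2154, 2165, 2171, 2182, 2193, 2199, 2205, 2211, 2222 — 9.

9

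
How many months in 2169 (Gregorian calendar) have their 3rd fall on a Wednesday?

1

Check the 3rd of each month of 2169: Jan 3: Tue, Feb 3: Fri, Mar 3: Fri, Apr 3: Mon, May 3: Wed, Jun 3: Sat, Jul 3: Mon, Aug 3: Thu, Sep 3: Sun, Oct 3: Tue, Nov 3: Fri, Dec 3: Sun.
Wednesday occurs in May — 1 month.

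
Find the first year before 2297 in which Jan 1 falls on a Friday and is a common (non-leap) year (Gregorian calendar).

2286

Jan 1 advances by 2 weekdays after a leap year and by 1 after a common year.
2297: Jan 1 is Friday.
2296: Wednesday (leap)
2295: Tuesday
2294: Monday
2293: Sunday
2292: Friday (leap)
2291: Thursday
2290: Wednesday
2289: Tuesday
2288: Sunday (leap)
2287: Saturday
2286: Friday
2286 begins on a Friday and is a common year.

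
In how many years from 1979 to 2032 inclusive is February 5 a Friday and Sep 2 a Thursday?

Check each year's weekday for February 5 and Sep 2:
  1979: Mon/Sun  1980: Tue/Tue  1981: Thu/Wed  1982: Fri/Thu ✓  1983: Sat/Fri  1984: Sun/Sun  1985: Tue/Mon  1986: Wed/Tue  1987: Thu/Wed  1988: Fri/Fri  1989: Sun/Sat  1990: Mon/Sun  1991: Tue/Mon  1992: Wed/Wed  …(26 more)…  2019: Tue/Mon  2020: Wed/Wed  2021: Fri/Thu ✓  2022: Sat/Fri  2023: Sun/Sat  2024: Mon/Mon  2025: Wed/Tue  2026: Thu/Wed  2027: Fri/Thu ✓  2028: Sat/Sat  2029: Mon/Sun  2030: Tue/Mon  2031: Wed/Tue  2032: Thu/Thu
Both conditions hold in: 1982, 1993, 1999, 2010, 2021, 2027 — 6.

6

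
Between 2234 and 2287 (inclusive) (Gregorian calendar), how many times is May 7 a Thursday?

8

Track May 7's weekday year by year (advancing +1, or +2 across a Feb 29):
  2234: Wed  2235: Thu (+1) ✓  2236: Sat (+2)  2237: Sun (+1)  2238: Mon (+1)
  2239: Tue (+1)  2240: Thu (+2) ✓  2241: Fri (+1)  2242: Sat (+1)  2243: Sun (+1)
  2244: Tue (+2)  2245: Wed (+1)  2246: Thu (+1) ✓  2247: Fri (+1)  … (26 more years) …
  2274: Thu (+1) ✓  2275: Fri (+1)  2276: Sun (+2)  2277: Mon (+1)  2278: Tue (+1)
  2279: Wed (+1)  2280: Fri (+2)  2281: Sat (+1)  2282: Sun (+1)  2283: Mon (+1)
  2284: Wed (+2)  2285: Thu (+1) ✓  2286: Fri (+1)  2287: Sat (+1)
Thursday years: 2235, 2240, 2246, 2257, 2263, 2268, 2274, 2285 — 8 in total.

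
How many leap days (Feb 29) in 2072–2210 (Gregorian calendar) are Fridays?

5

Leap years in 2072–2210: 33 of them.
Feb 29 weekday advances by 5 (mod 7) from one leap year to the next four years later (or differs when a century non-leap intervenes).
Leap-day weekdays: 2072:Mon 2076:Sat 2080:Thu 2084:Tue 2088:Sun 2092:Fri✓ 2096:Wed 2104:Fri✓ 2108:Wed 2112:Mon 2116:Sat 2120:Thu 2124:Tue …(7 more)… 2156:Sun 2160:Fri✓ 2164:Wed 2168:Mon 2172:Sat 2176:Thu 2180:Tue 2184:Sun 2188:Fri✓ 2192:Wed 2196:Mon 2204:Wed 2208:Mon
Friday: 2092, 2104, 2132, 2160, 2188 → 5.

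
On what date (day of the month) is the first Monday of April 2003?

7

April 1, 2003 is a Tuesday, so the first Monday is the 7th.
The first Monday is 7 + 0 = 7.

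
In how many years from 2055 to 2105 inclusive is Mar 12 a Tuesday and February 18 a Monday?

5

Check each year's weekday for Mar 12 and February 18:
  2055: Fri/Thu  2056: Sun/Fri  2057: Mon/Sun  2058: Tue/Mon ✓  2059: Wed/Tue  2060: Fri/Wed  2061: Sat/Fri  2062: Sun/Sat  2063: Mon/Sun  2064: Wed/Mon  2065: Thu/Wed  2066: Fri/Thu  2067: Sat/Fri  2068: Mon/Sat  …(23 more)…  2092: Wed/Mon  2093: Thu/Wed  2094: Fri/Thu  2095: Sat/Fri  2096: Mon/Sat  2097: Tue/Mon ✓  2098: Wed/Tue  2099: Thu/Wed  2100: Fri/Thu  2101: Sat/Fri  2102: Sun/Sat  2103: Mon/Sun  2104: Wed/Mon  2105: Thu/Wed
Both conditions hold in: 2058, 2069, 2075, 2086, 2097 — 5.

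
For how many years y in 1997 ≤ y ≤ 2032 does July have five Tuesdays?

16

July has 31 days; it has five Tuesdays when Tuesday falls among the first (month-length − 28) days — i.e. when July 1 is one of Tuesday/Monday/Sunday.
July 1 by year: 1997:Tue✓ 1998:Wed 1999:Thu 2000:Sat 2001:Sun✓ 2002:Mon✓ 2003:Tue✓ 2004:Thu 2005:Fri 2006:Sat 2007:Sun✓ 2008:Tue✓ 2009:Wed 2010:Thu 2011:Fri …(6 more)… 2018:Sun✓ 2019:Mon✓ 2020:Wed 2021:Thu 2022:Fri 2023:Sat 2024:Mon✓ 2025:Tue✓ 2026:Wed 2027:Thu 2028:Sat 2029:Sun✓ 2030:Mon✓ 2031:Tue✓ 2032:Thu
Years with five Tuesdays: 1997, 2001, 2002, 2003, 2007, 2008, 2012, 2013, 2014, 2018, 2019, 2024, 2025, 2029, 2030, 2031 → 16.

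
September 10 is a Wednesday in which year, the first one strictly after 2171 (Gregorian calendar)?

From one year to the next, a fixed date's weekday advances by 1, or by 2 when a Feb 29 lies between the two dates.
2171: September 10 is Tuesday.
2172: Thursday (+2)
2173: Friday (+1)
2174: Saturday (+1)
2175: Sunday (+1)
2176: Tuesday (+2)
2177: Wednesday (+1)
September 10 falls on a Wednesday in 2177.

2177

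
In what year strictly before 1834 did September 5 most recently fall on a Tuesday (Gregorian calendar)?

1826

From one year to the next, a fixed date's weekday advances by 1, or by 2 when a Feb 29 lies between the two dates.
1834: September 5 is Friday.
1833: Thursday (−1)
1832: Wednesday (−1)
1831: Monday (−2)
1830: Sunday (−1)
1829: Saturday (−1)
1828: Friday (−1)
1827: Wednesday (−2)
1826: Tuesday (−1)
September 5 falls on a Tuesday in 1826.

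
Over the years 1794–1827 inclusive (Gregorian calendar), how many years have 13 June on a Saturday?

5

Track 13 June's weekday year by year (advancing +1, or +2 across a Feb 29):
  1794: Fri  1795: Sat (+1) ✓  1796: Mon (+2)  1797: Tue (+1)  1798: Wed (+1)
  1799: Thu (+1)  1800: Fri (+1)  1801: Sat (+1) ✓  1802: Sun (+1)  1803: Mon (+1)
  1804: Wed (+2)  1805: Thu (+1)  1806: Fri (+1)  1807: Sat (+1) ✓  … (6 more years) …
  1814: Mon (+1)  1815: Tue (+1)  1816: Thu (+2)  1817: Fri (+1)  1818: Sat (+1) ✓
  1819: Sun (+1)  1820: Tue (+2)  1821: Wed (+1)  1822: Thu (+1)  1823: Fri (+1)
  1824: Sun (+2)  1825: Mon (+1)  1826: Tue (+1)  1827: Wed (+1)
Saturday years: 1795, 1801, 1807, 1812, 1818 — 5 in total.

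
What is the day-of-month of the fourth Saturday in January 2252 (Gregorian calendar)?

24

January 1, 2252 is a Thursday, so the first Saturday is the 3rd.
The fourth Saturday is 3 + 21 = 24.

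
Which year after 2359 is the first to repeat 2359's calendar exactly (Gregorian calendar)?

2370

Two years share a calendar iff Jan 1 falls on the same weekday and both are leap or both are common. 2359: Jan 1 is Thursday, common year.
2360: Jan 1 Friday, leap
2361: Jan 1 Sunday, common
2362: Jan 1 Monday, common
2363: Jan 1 Tuesday, common
2364: Jan 1 Wednesday, leap
2365: Jan 1 Friday, common
2366: Jan 1 Saturday, common
2367: Jan 1 Sunday, common
2368: Jan 1 Monday, leap
2369: Jan 1 Wednesday, common
2370: Jan 1 Thursday, common
2370 matches on both conditions.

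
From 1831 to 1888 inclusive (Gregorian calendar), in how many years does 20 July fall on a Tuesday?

8

Track 20 July's weekday year by year (advancing +1, or +2 across a Feb 29):
  1831: Wed  1832: Fri (+2)  1833: Sat (+1)  1834: Sun (+1)  1835: Mon (+1)
  1836: Wed (+2)  1837: Thu (+1)  1838: Fri (+1)  1839: Sat (+1)  1840: Mon (+2)
  1841: Tue (+1) ✓  1842: Wed (+1)  1843: Thu (+1)  1844: Sat (+2)  … (30 more years) …
  1875: Tue (+1) ✓  1876: Thu (+2)  1877: Fri (+1)  1878: Sat (+1)  1879: Sun (+1)
  1880: Tue (+2) ✓  1881: Wed (+1)  1882: Thu (+1)  1883: Fri (+1)  1884: Sun (+2)
  1885: Mon (+1)  1886: Tue (+1) ✓  1887: Wed (+1)  1888: Fri (+2)
Tuesday years: 1841, 1847, 1852, 1858, 1869, 1875, 1880, 1886 — 8 in total.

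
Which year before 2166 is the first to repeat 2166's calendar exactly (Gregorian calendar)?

Two years share a calendar iff Jan 1 falls on the same weekday and both are leap or both are common. 2166: Jan 1 is Wednesday, common year.
2165: Jan 1 Tuesday, common
2164: Jan 1 Sunday, leap
2163: Jan 1 Saturday, common
2162: Jan 1 Friday, common
2161: Jan 1 Thursday, common
2160: Jan 1 Tuesday, leap
2159: Jan 1 Monday, common
2158: Jan 1 Sunday, common
2157: Jan 1 Saturday, common
2156: Jan 1 Thursday, leap
2155: Jan 1 Wednesday, common
2155 matches on both conditions.

2155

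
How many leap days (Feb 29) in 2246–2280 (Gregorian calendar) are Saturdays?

Leap years in 2246–2280: 9 of them.
Feb 29 weekday advances by 5 (mod 7) from one leap year to the next four years later (or differs when a century non-leap intervenes).
Leap-day weekdays: 2248:Tue 2252:Sun 2256:Fri 2260:Wed 2264:Mon 2268:Sat✓ 2272:Thu 2276:Tue 2280:Sun
Saturday: 2268 → 1.

1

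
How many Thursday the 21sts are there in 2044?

3

Check the 21st of each month of 2044: Jan 21: Thu, Feb 21: Sun, Mar 21: Mon, Apr 21: Thu, May 21: Sat, Jun 21: Tue, Jul 21: Thu, Aug 21: Sun, Sep 21: Wed, Oct 21: Fri, Nov 21: Mon, Dec 21: Wed.
Thursday occurs in January, April, July — 3 months.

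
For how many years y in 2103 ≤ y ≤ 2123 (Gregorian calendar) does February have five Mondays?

February has 28 days (29 in leap years); it has five Mondays when Monday falls among the first (month-length − 28) days — i.e. when February 1 is Monday in a leap year (never in a common year).
February 1 by year: 2103:Thu 2104:Fri 2105:Sun 2106:Mon 2107:Tue 2108:Wed 2109:Fri 2110:Sat 2111:Sun 2112:Mon✓ 2113:Wed 2114:Thu 2115:Fri 2116:Sat 2117:Mon 2118:Tue 2119:Wed 2120:Thu 2121:Sat 2122:Sun 2123:Mon
Years with five Mondays: 2112 → 1.

1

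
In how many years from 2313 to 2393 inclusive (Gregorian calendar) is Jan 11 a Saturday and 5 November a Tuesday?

0

Check each year's weekday for Jan 11 and 5 November:
  2313: Sat/Wed  2314: Sun/Thu  2315: Mon/Fri  2316: Tue/Sun  2317: Thu/Mon  2318: Fri/Tue  2319: Sat/Wed  2320: Sun/Fri  2321: Tue/Sat  2322: Wed/Sun  2323: Thu/Mon  2324: Fri/Wed  2325: Sun/Thu  2326: Mon/Fri  …(53 more)…  2380: Fri/Wed  2381: Sun/Thu  2382: Mon/Fri  2383: Tue/Sat  2384: Wed/Mon  2385: Fri/Tue  2386: Sat/Wed  2387: Sun/Thu  2388: Mon/Sat  2389: Wed/Sun  2390: Thu/Mon  2391: Fri/Tue  2392: Sat/Thu  2393: Mon/Fri
Both conditions hold in: no year — 0.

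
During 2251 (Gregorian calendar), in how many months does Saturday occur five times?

A month of length L has five Saturdays iff its first Saturday is on day ≤ L−28 (so day 1–3 in a 31-day month, 1–2 in a 30-day month, day 1 in a leap February).
Checking each month of 2251: Jan starts Wed (31d); Feb starts Sat (28d); Mar starts Sat (31d) ✓; Apr starts Tue (30d); May starts Thu (31d) ✓; Jun starts Sun (30d); Jul starts Tue (31d); Aug starts Fri (31d) ✓; Sep starts Mon (30d); Oct starts Wed (31d); Nov starts Sat (30d) ✓; Dec starts Mon (31d).
Five-Saturday months: March, May, August, November → 4.

4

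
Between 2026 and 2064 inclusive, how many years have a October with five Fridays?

17

October has 31 days; it has five Fridays when Friday falls among the first (month-length − 28) days — i.e. when October 1 is one of Friday/Thursday/Wednesday.
October 1 by year: 2026:Thu✓ 2027:Fri✓ 2028:Sun 2029:Mon 2030:Tue 2031:Wed✓ 2032:Fri✓ 2033:Sat 2034:Sun 2035:Mon 2036:Wed✓ 2037:Thu✓ 2038:Fri✓ 2039:Sat 2040:Mon …(9 more)… 2050:Sat 2051:Sun 2052:Tue 2053:Wed✓ 2054:Thu✓ 2055:Fri✓ 2056:Sun 2057:Mon 2058:Tue 2059:Wed✓ 2060:Fri✓ 2061:Sat 2062:Sun 2063:Mon 2064:Wed✓
Years with five Fridays: 2026, 2027, 2031, 2032, 2036, 2037, 2038, 2042, 2043, 2048, 2049, 2053, 2054, 2055, 2059, 2060, 2064 → 17.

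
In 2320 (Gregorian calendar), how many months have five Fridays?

A month of length L has five Fridays iff its first Friday is on day ≤ L−28 (so day 1–3 in a 31-day month, 1–2 in a 30-day month, day 1 in a leap February).
Checking each month of 2320: Jan starts Thu (31d) ✓; Feb starts Sun (29d); Mar starts Mon (31d); Apr starts Thu (30d) ✓; May starts Sat (31d); Jun starts Tue (30d); Jul starts Thu (31d) ✓; Aug starts Sun (31d); Sep starts Wed (30d); Oct starts Fri (31d) ✓; Nov starts Mon (30d); Dec starts Wed (31d) ✓.
Five-Friday months: January, April, July, October, December → 5.

5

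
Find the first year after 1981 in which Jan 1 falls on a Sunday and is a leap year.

1984

Jan 1 advances by 2 weekdays after a leap year and by 1 after a common year.
1981: Jan 1 is Thursday.
1982: Friday
1983: Saturday
1984: Sunday (leap)
1984 begins on a Sunday and is a leap year.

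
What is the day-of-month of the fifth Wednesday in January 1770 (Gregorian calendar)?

January 1, 1770 is a Monday, so the first Wednesday is the 3rd.
The fifth Wednesday is 3 + 28 = 31.

31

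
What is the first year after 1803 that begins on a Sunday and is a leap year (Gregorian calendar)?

Jan 1 advances by 2 weekdays after a leap year and by 1 after a common year.
1803: Jan 1 is Saturday.
1804: Sunday (leap)
1804 begins on a Sunday and is a leap year.

1804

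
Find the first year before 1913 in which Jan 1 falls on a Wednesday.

Jan 1 advances by 2 weekdays after a leap year and by 1 after a common year.
1913: Jan 1 is Wednesday.
1912: Monday (leap)
1911: Sunday
1910: Saturday
1909: Friday
1908: Wednesday (leap)
1908 begins on a Wednesday

1908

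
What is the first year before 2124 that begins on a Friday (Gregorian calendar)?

2123

Jan 1 advances by 2 weekdays after a leap year and by 1 after a common year.
2124: Jan 1 is Saturday (leap).
2123: Friday
2123 begins on a Friday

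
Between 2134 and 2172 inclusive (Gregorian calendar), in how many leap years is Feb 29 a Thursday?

1

Leap years in 2134–2172: 10 of them.
Feb 29 weekday advances by 5 (mod 7) from one leap year to the next four years later (or differs when a century non-leap intervenes).
Leap-day weekdays: 2136:Wed 2140:Mon 2144:Sat 2148:Thu✓ 2152:Tue 2156:Sun 2160:Fri 2164:Wed 2168:Mon 2172:Sat
Thursday: 2148 → 1.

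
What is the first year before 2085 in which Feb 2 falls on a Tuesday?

From one year to the next, a fixed date's weekday advances by 1, or by 2 when a Feb 29 lies between the two dates.
2085: February 2 is Friday.
2084: Wednesday (−2)
2083: Tuesday (−1)
Feb 2 falls on a Tuesday in 2083.

2083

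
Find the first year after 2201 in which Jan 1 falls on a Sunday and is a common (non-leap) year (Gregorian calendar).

Jan 1 advances by 2 weekdays after a leap year and by 1 after a common year.
2201: Jan 1 is Thursday.
2202: Friday
2203: Saturday
2204: Sunday (leap)
2205: Tuesday
2206: Wednesday
2207: Thursday
2208: Friday (leap)
2209: Sunday
2209 begins on a Sunday and is a common year.

2209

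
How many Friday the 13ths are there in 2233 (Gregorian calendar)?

Check the 13th of each month of 2233: Jan 13: Sun, Feb 13: Wed, Mar 13: Wed, Apr 13: Sat, May 13: Mon, Jun 13: Thu, Jul 13: Sat, Aug 13: Tue, Sep 13: Fri, Oct 13: Sun, Nov 13: Wed, Dec 13: Fri.
Friday occurs in September, December — 2 months.

2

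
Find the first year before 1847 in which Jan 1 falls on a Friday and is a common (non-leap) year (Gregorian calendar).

1841

Jan 1 advances by 2 weekdays after a leap year and by 1 after a common year.
1847: Jan 1 is Friday.
1846: Thursday
1845: Wednesday
1844: Monday (leap)
1843: Sunday
1842: Saturday
1841: Friday
1841 begins on a Friday and is a common year.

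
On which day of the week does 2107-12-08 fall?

Thursday

January 1, 2107 is a Saturday.
December 8 is day 342 of the year, i.e. 341 days after Jan 1.
341 mod 7 = 5, so advance 5 weekdays from Saturday: Thursday.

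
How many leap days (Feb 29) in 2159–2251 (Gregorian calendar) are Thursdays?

Leap years in 2159–2251: 22 of them.
Feb 29 weekday advances by 5 (mod 7) from one leap year to the next four years later (or differs when a century non-leap intervenes).
Leap-day weekdays: 2160:Fri 2164:Wed 2168:Mon 2172:Sat 2176:Thu✓ 2180:Tue 2184:Sun 2188:Fri 2192:Wed 2196:Mon 2204:Wed 2208:Mon 2212:Sat 2216:Thu✓ 2220:Tue 2224:Sun 2228:Fri 2232:Wed 2236:Mon 2240:Sat 2244:Thu✓ 2248:Tue
Thursday: 2176, 2216, 2244 → 3.

3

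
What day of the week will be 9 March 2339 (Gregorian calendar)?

January 1, 2339 is a Sunday.
March 9 is day 68 of the year, i.e. 67 days after Jan 1.
67 mod 7 = 4, so advance 4 weekdays from Sunday: Thursday.

Thursday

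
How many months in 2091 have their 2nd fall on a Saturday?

Check the 2nd of each month of 2091: Jan 2: Tue, Feb 2: Fri, Mar 2: Fri, Apr 2: Mon, May 2: Wed, Jun 2: Sat, Jul 2: Mon, Aug 2: Thu, Sep 2: Sun, Oct 2: Tue, Nov 2: Fri, Dec 2: Sun.
Saturday occurs in June — 1 month.

1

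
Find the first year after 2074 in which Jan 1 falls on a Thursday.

2082

Jan 1 advances by 2 weekdays after a leap year and by 1 after a common year.
2074: Jan 1 is Monday.
2075: Tuesday
2076: Wednesday (leap)
2077: Friday
2078: Saturday
2079: Sunday
2080: Monday (leap)
2081: Wednesday
2082: Thursday
2082 begins on a Thursday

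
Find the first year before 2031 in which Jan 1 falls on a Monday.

2029

Jan 1 advances by 2 weekdays after a leap year and by 1 after a common year.
2031: Jan 1 is Wednesday.
2030: Tuesday
2029: Monday
2029 begins on a Monday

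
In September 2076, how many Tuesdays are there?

5

September 2076 has 30 days and begins on Tuesday.
The first Tuesday is September 1.
Tuesdays fall on 1, 8, 15, 22, 29 — that's 5.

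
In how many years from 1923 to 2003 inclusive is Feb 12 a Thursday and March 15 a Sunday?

9

Check each year's weekday for Feb 12 and March 15:
  1923: Mon/Thu  1924: Tue/Sat  1925: Thu/Sun ✓  1926: Fri/Mon  1927: Sat/Tue  1928: Sun/Thu  1929: Tue/Fri  1930: Wed/Sat  1931: Thu/Sun ✓  1932: Fri/Tue  1933: Sun/Wed  1934: Mon/Thu  1935: Tue/Fri  1936: Wed/Sun  …(53 more)…  1990: Mon/Thu  1991: Tue/Fri  1992: Wed/Sun  1993: Fri/Mon  1994: Sat/Tue  1995: Sun/Wed  1996: Mon/Fri  1997: Wed/Sat  1998: Thu/Sun ✓  1999: Fri/Mon  2000: Sat/Wed  2001: Mon/Thu  2002: Tue/Fri  2003: Wed/Sat
Both conditions hold in: 1925, 1931, 1942, 1953, 1959, 1970, 1981, 1987, 1998 — 9.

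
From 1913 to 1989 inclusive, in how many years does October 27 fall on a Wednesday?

Track October 27's weekday year by year (advancing +1, or +2 across a Feb 29):
  1913: Mon  1914: Tue (+1)  1915: Wed (+1) ✓  1916: Fri (+2)  1917: Sat (+1)
  1918: Sun (+1)  1919: Mon (+1)  1920: Wed (+2) ✓  1921: Thu (+1)  1922: Fri (+1)
  1923: Sat (+1)  1924: Mon (+2)  1925: Tue (+1)  1926: Wed (+1) ✓  … (49 more years) …
  1976: Wed (+2) ✓  1977: Thu (+1)  1978: Fri (+1)  1979: Sat (+1)  1980: Mon (+2)
  1981: Tue (+1)  1982: Wed (+1) ✓  1983: Thu (+1)  1984: Sat (+2)  1985: Sun (+1)
  1986: Mon (+1)  1987: Tue (+1)  1988: Thu (+2)  1989: Fri (+1)
Wednesday years: 1915, 1920, 1926, 1937, 1943, 1948, 1954, 1965, 1971, 1976, 1982 — 11 in total.

11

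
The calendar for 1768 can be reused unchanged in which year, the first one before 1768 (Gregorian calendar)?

Two years share a calendar iff Jan 1 falls on the same weekday and both are leap or both are common. 1768: Jan 1 is Friday, leap year.
1767: Jan 1 Thursday, common
1766: Jan 1 Wednesday, common
1765: Jan 1 Tuesday, common
1764: Jan 1 Sunday, leap
1763: Jan 1 Saturday, common
1762: Jan 1 Friday, common
1761: Jan 1 Thursday, common
1760: Jan 1 Tuesday, leap
1759: Jan 1 Monday, common
1758: Jan 1 Sunday, common
1757: Jan 1 Saturday, common
1756: Jan 1 Thursday, leap
1755: Jan 1 Wednesday, common
1754: Jan 1 Tuesday, common
1753: Jan 1 Monday, common
1752: Jan 1 Saturday, leap
1751: Jan 1 Friday, common
1750: Jan 1 Thursday, common
1749: Jan 1 Wednesday, common
1748: Jan 1 Monday, leap
1747: Jan 1 Sunday, common
1746: Jan 1 Saturday, common
1745: Jan 1 Friday, common
1744: Jan 1 Wednesday, leap
1743: Jan 1 Tuesday, common
1742: Jan 1 Monday, common
1741: Jan 1 Sunday, common
1740: Jan 1 Friday, leap
1740 matches on both conditions.

1740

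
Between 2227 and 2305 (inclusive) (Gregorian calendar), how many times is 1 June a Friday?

Track 1 June's weekday year by year (advancing +1, or +2 across a Feb 29):
  2227: Fri ✓  2228: Sun (+2)  2229: Mon (+1)  2230: Tue (+1)  2231: Wed (+1)
  2232: Fri (+2) ✓  2233: Sat (+1)  2234: Sun (+1)  2235: Mon (+1)  2236: Wed (+2)
  2237: Thu (+1)  2238: Fri (+1) ✓  2239: Sat (+1)  2240: Mon (+2)  … (51 more years) …
  2292: Wed (+2)  2293: Thu (+1)  2294: Fri (+1) ✓  2295: Sat (+1)  2296: Mon (+2)
  2297: Tue (+1)  2298: Wed (+1)  2299: Thu (+1)  2300: Fri (+1) ✓  2301: Sat (+1)
  2302: Sun (+1)  2303: Mon (+1)  2304: Wed (+2)  2305: Thu (+1)
Friday years: 2227, 2232, 2238, 2249, 2255, 2260, 2266, 2277, 2283, 2288, 2294, 2300 — 12 in total.

12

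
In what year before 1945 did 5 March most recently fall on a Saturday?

From one year to the next, a fixed date's weekday advances by 1, or by 2 when a Feb 29 lies between the two dates.
1945: March 5 is Monday.
1944: Sunday (−1)
1943: Friday (−2)
1942: Thursday (−1)
1941: Wednesday (−1)
1940: Tuesday (−1)
1939: Sunday (−2)
1938: Saturday (−1)
5 March falls on a Saturday in 1938.

1938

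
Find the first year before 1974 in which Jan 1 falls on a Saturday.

Jan 1 advances by 2 weekdays after a leap year and by 1 after a common year.
1974: Jan 1 is Tuesday.
1973: Monday
1972: Saturday (leap)
1972 begins on a Saturday

1972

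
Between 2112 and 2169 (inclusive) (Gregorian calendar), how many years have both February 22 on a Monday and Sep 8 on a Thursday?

3

Check each year's weekday for February 22 and Sep 8:
  2112: Mon/Thu ✓  2113: Wed/Fri  2114: Thu/Sat  2115: Fri/Sun  2116: Sat/Tue  2117: Mon/Wed  2118: Tue/Thu  2119: Wed/Fri  2120: Thu/Sun  2121: Sat/Mon  2122: Sun/Tue  2123: Mon/Wed  2124: Tue/Fri  2125: Thu/Sat  …(30 more)…  2156: Sun/Wed  2157: Tue/Thu  2158: Wed/Fri  2159: Thu/Sat  2160: Fri/Mon  2161: Sun/Tue  2162: Mon/Wed  2163: Tue/Thu  2164: Wed/Sat  2165: Fri/Sun  2166: Sat/Mon  2167: Sun/Tue  2168: Mon/Thu ✓  2169: Wed/Fri
Both conditions hold in: 2112, 2140, 2168 — 3.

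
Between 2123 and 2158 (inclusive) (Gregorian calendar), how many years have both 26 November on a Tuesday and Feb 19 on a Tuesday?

Check each year's weekday for 26 November and Feb 19:
  2123: Fri/Fri  2124: Sun/Sat  2125: Mon/Mon  2126: Tue/Tue ✓  2127: Wed/Wed  2128: Fri/Thu  2129: Sat/Sat  2130: Sun/Sun  2131: Mon/Mon  2132: Wed/Tue  2133: Thu/Thu  2134: Fri/Fri  2135: Sat/Sat  2136: Mon/Sun  …(8 more)…  2145: Fri/Fri  2146: Sat/Sat  2147: Sun/Sun  2148: Tue/Mon  2149: Wed/Wed  2150: Thu/Thu  2151: Fri/Fri  2152: Sun/Sat  2153: Mon/Mon  2154: Tue/Tue ✓  2155: Wed/Wed  2156: Fri/Thu  2157: Sat/Sat  2158: Sun/Sun
Both conditions hold in: 2126, 2137, 2143, 2154 — 4.

4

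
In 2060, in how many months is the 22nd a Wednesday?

2

Check the 22nd of each month of 2060: Jan 22: Thu, Feb 22: Sun, Mar 22: Mon, Apr 22: Thu, May 22: Sat, Jun 22: Tue, Jul 22: Thu, Aug 22: Sun, Sep 22: Wed, Oct 22: Fri, Nov 22: Mon, Dec 22: Wed.
Wednesday occurs in September, December — 2 months.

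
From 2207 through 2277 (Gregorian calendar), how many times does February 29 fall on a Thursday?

Leap years in 2207–2277: 18 of them.
Feb 29 weekday advances by 5 (mod 7) from one leap year to the next four years later (or differs when a century non-leap intervenes).
Leap-day weekdays: 2208:Mon 2212:Sat 2216:Thu✓ 2220:Tue 2224:Sun 2228:Fri 2232:Wed 2236:Mon 2240:Sat 2244:Thu✓ 2248:Tue 2252:Sun 2256:Fri 2260:Wed 2264:Mon 2268:Sat 2272:Thu✓ 2276:Tue
Thursday: 2216, 2244, 2272 → 3.

3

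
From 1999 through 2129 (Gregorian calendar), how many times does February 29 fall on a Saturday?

4

Leap years in 1999–2129: 32 of them.
Feb 29 weekday advances by 5 (mod 7) from one leap year to the next four years later (or differs when a century non-leap intervenes).
Leap-day weekdays: 2000:Tue 2004:Sun 2008:Fri 2012:Wed 2016:Mon 2020:Sat✓ 2024:Thu 2028:Tue 2032:Sun 2036:Fri 2040:Wed 2044:Mon 2048:Sat✓ …(6 more)… 2076:Sat✓ 2080:Thu 2084:Tue 2088:Sun 2092:Fri 2096:Wed 2104:Fri 2108:Wed 2112:Mon 2116:Sat✓ 2120:Thu 2124:Tue 2128:Sun
Saturday: 2020, 2048, 2076, 2116 → 4.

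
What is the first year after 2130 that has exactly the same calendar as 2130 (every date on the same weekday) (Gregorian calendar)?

Two years share a calendar iff Jan 1 falls on the same weekday and both are leap or both are common. 2130: Jan 1 is Sunday, common year.
2131: Jan 1 Monday, common
2132: Jan 1 Tuesday, leap
2133: Jan 1 Thursday, common
2134: Jan 1 Friday, common
2135: Jan 1 Saturday, common
2136: Jan 1 Sunday, leap
2137: Jan 1 Tuesday, common
2138: Jan 1 Wednesday, common
2139: Jan 1 Thursday, common
2140: Jan 1 Friday, leap
2141: Jan 1 Sunday, common
2141 matches on both conditions.

2141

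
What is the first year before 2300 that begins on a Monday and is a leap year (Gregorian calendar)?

2272

Jan 1 advances by 2 weekdays after a leap year and by 1 after a common year.
2300: Jan 1 is Monday.
2299: Sunday
2298: Saturday
2297: Friday
2296: Wednesday (leap)
2295: Tuesday
2294: Monday
2293: Sunday
2292: Friday (leap)
2291: Thursday
2290: Wednesday
2289: Tuesday
2288: Sunday (leap)
2287: Saturday
2286: Friday
2285: Thursday
2284: Tuesday (leap)
2283: Monday
2282: Sunday
2281: Saturday
2280: Thursday (leap)
2279: Wednesday
2278: Tuesday
2277: Monday
2276: Saturday (leap)
2275: Friday
2274: Thursday
2273: Wednesday
2272: Monday (leap)
2272 begins on a Monday and is a leap year.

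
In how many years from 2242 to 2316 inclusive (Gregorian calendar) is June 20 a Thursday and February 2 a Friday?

3

Check each year's weekday for June 20 and February 2:
  2242: Mon/Wed  2243: Tue/Thu  2244: Thu/Fri ✓  2245: Fri/Sun  2246: Sat/Mon  2247: Sun/Tue  2248: Tue/Wed  2249: Wed/Fri  2250: Thu/Sat  2251: Fri/Sun  2252: Sun/Mon  2253: Mon/Wed  2254: Tue/Thu  2255: Wed/Fri  …(47 more)…  2303: Sat/Mon  2304: Mon/Tue  2305: Tue/Thu  2306: Wed/Fri  2307: Thu/Sat  2308: Sat/Sun  2309: Sun/Tue  2310: Mon/Wed  2311: Tue/Thu  2312: Thu/Fri ✓  2313: Fri/Sun  2314: Sat/Mon  2315: Sun/Tue  2316: Tue/Wed
Both conditions hold in: 2244, 2272, 2312 — 3.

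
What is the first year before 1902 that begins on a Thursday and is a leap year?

1880

Jan 1 advances by 2 weekdays after a leap year and by 1 after a common year.
1902: Jan 1 is Wednesday.
1901: Tuesday
1900: Monday
1899: Sunday
1898: Saturday
1897: Friday
1896: Wednesday (leap)
1895: Tuesday
1894: Monday
1893: Sunday
1892: Friday (leap)
1891: Thursday
1890: Wednesday
1889: Tuesday
1888: Sunday (leap)
1887: Saturday
1886: Friday
1885: Thursday
1884: Tuesday (leap)
1883: Monday
1882: Sunday
1881: Saturday
1880: Thursday (leap)
1880 begins on a Thursday and is a leap year.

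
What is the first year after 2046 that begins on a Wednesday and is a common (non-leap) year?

Jan 1 advances by 2 weekdays after a leap year and by 1 after a common year.
2046: Jan 1 is Monday.
2047: Tuesday
2048: Wednesday (leap)
2049: Friday
2050: Saturday
2051: Sunday
2052: Monday (leap)
2053: Wednesday
2053 begins on a Wednesday and is a common year.

2053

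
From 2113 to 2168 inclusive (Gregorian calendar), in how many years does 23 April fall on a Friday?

8

Track 23 April's weekday year by year (advancing +1, or +2 across a Feb 29):
  2113: Sun  2114: Mon (+1)  2115: Tue (+1)  2116: Thu (+2)  2117: Fri (+1) ✓
  2118: Sat (+1)  2119: Sun (+1)  2120: Tue (+2)  2121: Wed (+1)  2122: Thu (+1)
  2123: Fri (+1) ✓  2124: Sun (+2)  2125: Mon (+1)  2126: Tue (+1)  … (28 more years) …
  2155: Wed (+1)  2156: Fri (+2) ✓  2157: Sat (+1)  2158: Sun (+1)  2159: Mon (+1)
  2160: Wed (+2)  2161: Thu (+1)  2162: Fri (+1) ✓  2163: Sat (+1)  2164: Mon (+2)
  2165: Tue (+1)  2166: Wed (+1)  2167: Thu (+1)  2168: Sat (+2)
Friday years: 2117, 2123, 2128, 2134, 2145, 2151, 2156, 2162 — 8 in total.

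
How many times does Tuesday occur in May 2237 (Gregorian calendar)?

May 2237 has 31 days and begins on Monday.
The first Tuesday is May 2.
Tuesdays fall on 2, 9, 16, 23, 30 — that's 5.

5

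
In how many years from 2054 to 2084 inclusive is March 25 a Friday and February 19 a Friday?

1

Check each year's weekday for March 25 and February 19:
  2054: Wed/Thu  2055: Thu/Fri  2056: Sat/Sat  2057: Sun/Mon  2058: Mon/Tue  2059: Tue/Wed  2060: Thu/Thu  2061: Fri/Sat  2062: Sat/Sun  2063: Sun/Mon  2064: Tue/Tue  2065: Wed/Thu  2066: Thu/Fri  2067: Fri/Sat  …(3 more)…  2071: Wed/Thu  2072: Fri/Fri ✓  2073: Sat/Sun  2074: Sun/Mon  2075: Mon/Tue  2076: Wed/Wed  2077: Thu/Fri  2078: Fri/Sat  2079: Sat/Sun  2080: Mon/Mon  2081: Tue/Wed  2082: Wed/Thu  2083: Thu/Fri  2084: Sat/Sat
Both conditions hold in: 2072 — 1.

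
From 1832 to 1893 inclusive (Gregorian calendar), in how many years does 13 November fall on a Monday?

Track 13 November's weekday year by year (advancing +1, or +2 across a Feb 29):
  1832: Tue  1833: Wed (+1)  1834: Thu (+1)  1835: Fri (+1)  1836: Sun (+2)
  1837: Mon (+1) ✓  1838: Tue (+1)  1839: Wed (+1)  1840: Fri (+2)  1841: Sat (+1)
  1842: Sun (+1)  1843: Mon (+1) ✓  1844: Wed (+2)  1845: Thu (+1)  … (34 more years) …
  1880: Sat (+2)  1881: Sun (+1)  1882: Mon (+1) ✓  1883: Tue (+1)  1884: Thu (+2)
  1885: Fri (+1)  1886: Sat (+1)  1887: Sun (+1)  1888: Tue (+2)  1889: Wed (+1)
  1890: Thu (+1)  1891: Fri (+1)  1892: Sun (+2)  1893: Mon (+1) ✓
Monday years: 1837, 1843, 1848, 1854, 1865, 1871, 1876, 1882, 1893 — 9 in total.

9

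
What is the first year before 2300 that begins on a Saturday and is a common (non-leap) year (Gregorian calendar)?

Jan 1 advances by 2 weekdays after a leap year and by 1 after a common year.
2300: Jan 1 is Monday.
2299: Sunday
2298: Saturday
2298 begins on a Saturday and is a common year.

2298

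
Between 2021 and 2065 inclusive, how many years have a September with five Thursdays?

13

September has 30 days; it has five Thursdays when Thursday falls among the first (month-length − 28) days — i.e. when September 1 is one of Thursday/Wednesday.
September 1 by year: 2021:Wed✓ 2022:Thu✓ 2023:Fri 2024:Sun 2025:Mon 2026:Tue 2027:Wed✓ 2028:Fri 2029:Sat 2030:Sun 2031:Mon 2032:Wed✓ 2033:Thu✓ 2034:Fri 2035:Sat …(15 more)… 2051:Fri 2052:Sun 2053:Mon 2054:Tue 2055:Wed✓ 2056:Fri 2057:Sat 2058:Sun 2059:Mon 2060:Wed✓ 2061:Thu✓ 2062:Fri 2063:Sat 2064:Mon 2065:Tue
Years with five Thursdays: 2021, 2022, 2027, 2032, 2033, 2038, 2039, 2044, 2049, 2050, 2055, 2060, 2061 → 13.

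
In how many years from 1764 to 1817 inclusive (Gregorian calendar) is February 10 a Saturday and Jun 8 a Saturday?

Check each year's weekday for February 10 and Jun 8:
  1764: Fri/Fri  1765: Sun/Sat  1766: Mon/Sun  1767: Tue/Mon  1768: Wed/Wed  1769: Fri/Thu  1770: Sat/Fri  1771: Sun/Sat  1772: Mon/Mon  1773: Wed/Tue  1774: Thu/Wed  1775: Fri/Thu  1776: Sat/Sat ✓  1777: Mon/Sun  …(26 more)…  1804: Fri/Fri  1805: Sun/Sat  1806: Mon/Sun  1807: Tue/Mon  1808: Wed/Wed  1809: Fri/Thu  1810: Sat/Fri  1811: Sun/Sat  1812: Mon/Mon  1813: Wed/Tue  1814: Thu/Wed  1815: Fri/Thu  1816: Sat/Sat ✓  1817: Mon/Sun
Both conditions hold in: 1776, 1816 — 2.

2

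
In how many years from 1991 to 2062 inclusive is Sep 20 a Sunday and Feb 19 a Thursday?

7

Check each year's weekday for Sep 20 and Feb 19:
  1991: Fri/Tue  1992: Sun/Wed  1993: Mon/Fri  1994: Tue/Sat  1995: Wed/Sun  1996: Fri/Mon  1997: Sat/Wed  1998: Sun/Thu ✓  1999: Mon/Fri  2000: Wed/Sat  2001: Thu/Mon  2002: Fri/Tue  2003: Sat/Wed  2004: Mon/Thu  …(44 more)…  2049: Mon/Fri  2050: Tue/Sat  2051: Wed/Sun  2052: Fri/Mon  2053: Sat/Wed  2054: Sun/Thu ✓  2055: Mon/Fri  2056: Wed/Sat  2057: Thu/Mon  2058: Fri/Tue  2059: Sat/Wed  2060: Mon/Thu  2061: Tue/Sat  2062: Wed/Sun
Both conditions hold in: 1998, 2009, 2015, 2026, 2037, 2043, 2054 — 7.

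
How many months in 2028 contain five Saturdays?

A month of length L has five Saturdays iff its first Saturday is on day ≤ L−28 (so day 1–3 in a 31-day month, 1–2 in a 30-day month, day 1 in a leap February).
Checking each month of 2028: Jan starts Sat (31d) ✓; Feb starts Tue (29d); Mar starts Wed (31d); Apr starts Sat (30d) ✓; May starts Mon (31d); Jun starts Thu (30d); Jul starts Sat (31d) ✓; Aug starts Tue (31d); Sep starts Fri (30d) ✓; Oct starts Sun (31d); Nov starts Wed (30d); Dec starts Fri (31d) ✓.
Five-Saturday months: January, April, July, September, December → 5.

5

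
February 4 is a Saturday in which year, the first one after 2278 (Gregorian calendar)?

From one year to the next, a fixed date's weekday advances by 1, or by 2 when a Feb 29 lies between the two dates.
2278: February 4 is Monday.
2279: Tuesday (+1)
2280: Wednesday (+1)
2281: Friday (+2)
2282: Saturday (+1)
February 4 falls on a Saturday in 2282.

2282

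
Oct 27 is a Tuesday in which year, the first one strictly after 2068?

2071

From one year to the next, a fixed date's weekday advances by 1, or by 2 when a Feb 29 lies between the two dates.
2068: October 27 is Saturday.
2069: Sunday (+1)
2070: Monday (+1)
2071: Tuesday (+1)
Oct 27 falls on a Tuesday in 2071.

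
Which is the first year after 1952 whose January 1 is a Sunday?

Jan 1 advances by 2 weekdays after a leap year and by 1 after a common year.
1952: Jan 1 is Tuesday (leap).
1953: Thursday
1954: Friday
1955: Saturday
1956: Sunday (leap)
1956 begins on a Sunday

1956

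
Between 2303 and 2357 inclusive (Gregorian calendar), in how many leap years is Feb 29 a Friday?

Leap years in 2303–2357: 14 of them.
Feb 29 weekday advances by 5 (mod 7) from one leap year to the next four years later (or differs when a century non-leap intervenes).
Leap-day weekdays: 2304:Mon 2308:Sat 2312:Thu 2316:Tue 2320:Sun 2324:Fri✓ 2328:Wed 2332:Mon 2336:Sat 2340:Thu 2344:Tue 2348:Sun 2352:Fri✓ 2356:Wed
Friday: 2324, 2352 → 2.

2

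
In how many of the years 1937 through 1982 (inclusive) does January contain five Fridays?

20

January has 31 days; it has five Fridays when Friday falls among the first (month-length − 28) days — i.e. when January 1 is one of Friday/Thursday/Wednesday.
January 1 by year: 1937:Fri✓ 1938:Sat 1939:Sun 1940:Mon 1941:Wed✓ 1942:Thu✓ 1943:Fri✓ 1944:Sat 1945:Mon 1946:Tue 1947:Wed✓ 1948:Thu✓ 1949:Sat 1950:Sun 1951:Mon …(16 more)… 1968:Mon 1969:Wed✓ 1970:Thu✓ 1971:Fri✓ 1972:Sat 1973:Mon 1974:Tue 1975:Wed✓ 1976:Thu✓ 1977:Sat 1978:Sun 1979:Mon 1980:Tue 1981:Thu✓ 1982:Fri✓
Years with five Fridays: 1937, 1941, 1942, 1943, 1947, 1948, 1953, 1954, 1958, 1959, 1960, 1964, 1965, 1969, 1970, 1971, 1975, 1976, 1981, 1982 → 20.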